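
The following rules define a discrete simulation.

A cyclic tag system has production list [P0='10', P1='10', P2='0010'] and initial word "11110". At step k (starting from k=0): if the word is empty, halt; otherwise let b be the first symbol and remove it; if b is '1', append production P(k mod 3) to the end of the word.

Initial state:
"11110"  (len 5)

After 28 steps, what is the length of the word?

11

t=0: "11110"  (len 5)
t=1: "111010"  (len 6)
t=2: "1101010"  (len 7)
t=3: "1010100010"  (len 10)
t=4: "01010001010"  (len 11)
t=5: "1010001010"  (len 10)
t=6: "0100010100010"  (len 13)
t=7: "100010100010"  (len 12)
t=8: "0001010001010"  (len 13)
t=9: "001010001010"  (len 12)
t=10: "01010001010"  (len 11)
t=11: "1010001010"  (len 10)
t=12: "0100010100010"  (len 13)
t=13: "100010100010"  (len 12)
t=14: "0001010001010"  (len 13)
t=15: "001010001010"  (len 12)
t=16: "01010001010"  (len 11)
t=17: "1010001010"  (len 10)
t=18: "0100010100010"  (len 13)
t=19: "100010100010"  (len 12)
t=20: "0001010001010"  (len 13)
t=21: "001010001010"  (len 12)
t=22: "01010001010"  (len 11)
t=23: "1010001010"  (len 10)
t=24: "0100010100010"  (len 13)
t=25: "100010100010"  (len 12)
t=26: "0001010001010"  (len 13)
t=27: "001010001010"  (len 12)
t=28: "01010001010"  (len 11)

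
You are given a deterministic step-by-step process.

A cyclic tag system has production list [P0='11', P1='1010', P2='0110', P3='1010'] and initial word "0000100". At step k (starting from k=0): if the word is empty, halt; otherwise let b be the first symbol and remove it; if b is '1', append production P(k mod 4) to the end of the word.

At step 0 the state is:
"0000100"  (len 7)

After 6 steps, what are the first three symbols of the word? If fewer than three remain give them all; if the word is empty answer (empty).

011

gen 0: "0000100"  (len 7)
gen 1: "000100"  (len 6)
gen 2: "00100"  (len 5)
gen 3: "0100"  (len 4)
gen 4: "100"  (len 3)
gen 5: "0011"  (len 4)
gen 6: "011"  (len 3)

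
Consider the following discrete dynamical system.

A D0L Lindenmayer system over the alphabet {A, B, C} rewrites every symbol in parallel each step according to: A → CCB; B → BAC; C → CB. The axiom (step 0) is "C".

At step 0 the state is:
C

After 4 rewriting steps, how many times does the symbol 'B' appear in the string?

k=0  C
k=1  CB
k=2  CBBAC
k=3  CBBACBACCCBCB
k=4  CBBACBACCCBCBBACCCBCBCBCBBACCBBAC

13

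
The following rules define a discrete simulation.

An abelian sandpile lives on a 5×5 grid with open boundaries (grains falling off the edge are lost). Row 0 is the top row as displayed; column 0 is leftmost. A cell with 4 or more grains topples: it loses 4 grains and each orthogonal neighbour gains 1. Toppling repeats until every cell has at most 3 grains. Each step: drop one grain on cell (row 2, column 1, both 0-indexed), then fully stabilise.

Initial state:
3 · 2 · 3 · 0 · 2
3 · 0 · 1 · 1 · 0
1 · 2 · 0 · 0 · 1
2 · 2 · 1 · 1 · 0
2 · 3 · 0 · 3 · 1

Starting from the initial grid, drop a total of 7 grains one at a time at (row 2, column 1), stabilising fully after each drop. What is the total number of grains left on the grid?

t=0: 3 · 2 · 3 · 0 · 2
3 · 0 · 1 · 1 · 0
1 · 2 · 0 · 0 · 1
2 · 2 · 1 · 1 · 0
2 · 3 · 0 · 3 · 1
t=1: 3 · 2 · 3 · 0 · 2
3 · 0 · 1 · 1 · 0
1 · 3 · 0 · 0 · 1
2 · 2 · 1 · 1 · 0
2 · 3 · 0 · 3 · 1
t=2: 3 · 2 · 3 · 0 · 2
3 · 1 · 1 · 1 · 0
2 · 0 · 1 · 0 · 1
2 · 3 · 1 · 1 · 0
2 · 3 · 0 · 3 · 1
t=3: 3 · 2 · 3 · 0 · 2
3 · 1 · 1 · 1 · 0
2 · 1 · 1 · 0 · 1
2 · 3 · 1 · 1 · 0
2 · 3 · 0 · 3 · 1
t=4: 3 · 2 · 3 · 0 · 2
3 · 1 · 1 · 1 · 0
2 · 2 · 1 · 0 · 1
2 · 3 · 1 · 1 · 0
2 · 3 · 0 · 3 · 1
t=5: 3 · 2 · 3 · 0 · 2
3 · 1 · 1 · 1 · 0
2 · 3 · 1 · 0 · 1
2 · 3 · 1 · 1 · 0
2 · 3 · 0 · 3 · 1
t=6: 3 · 2 · 3 · 0 · 2
3 · 2 · 1 · 1 · 0
3 · 1 · 2 · 0 · 1
3 · 1 · 2 · 1 · 0
3 · 0 · 1 · 3 · 1
t=7: 3 · 2 · 3 · 0 · 2
3 · 2 · 1 · 1 · 0
3 · 2 · 2 · 0 · 1
3 · 1 · 2 · 1 · 0
3 · 0 · 1 · 3 · 1

40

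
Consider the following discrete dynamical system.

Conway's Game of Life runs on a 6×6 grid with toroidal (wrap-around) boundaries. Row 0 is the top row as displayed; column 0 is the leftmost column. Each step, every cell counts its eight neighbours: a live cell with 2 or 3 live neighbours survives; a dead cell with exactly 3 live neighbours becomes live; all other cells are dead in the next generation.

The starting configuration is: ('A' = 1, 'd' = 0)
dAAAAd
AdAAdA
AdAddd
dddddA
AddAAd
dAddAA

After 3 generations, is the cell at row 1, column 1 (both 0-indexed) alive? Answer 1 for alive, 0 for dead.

1

t=0: dAAAAd
AdAAdA
AdAddd
dddddA
AddAAd
dAddAA
t=1: dddddd
AddddA
AdAAAd
AAdAAA
AddAdd
dAdddd
t=2: Addddd
AAdAAA
ddAddd
dddddd
dddAdd
dddddd
t=3: AAddAd
AAAAAA
AAAAAA
dddddd
dddddd
dddddd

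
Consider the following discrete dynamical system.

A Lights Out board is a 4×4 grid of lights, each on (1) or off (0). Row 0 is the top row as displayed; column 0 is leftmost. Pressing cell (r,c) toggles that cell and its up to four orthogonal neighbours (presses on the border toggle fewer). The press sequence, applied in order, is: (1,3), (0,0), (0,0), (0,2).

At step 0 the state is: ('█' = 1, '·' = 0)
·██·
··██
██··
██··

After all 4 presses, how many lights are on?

gen 0: ·██·
··██
██··
██··
gen 1: ·███
····
██·█
██··
gen 2: █·██
█···
██·█
██··
gen 3: ·███
····
██·█
██··
gen 4: ····
··█·
██·█
██··

6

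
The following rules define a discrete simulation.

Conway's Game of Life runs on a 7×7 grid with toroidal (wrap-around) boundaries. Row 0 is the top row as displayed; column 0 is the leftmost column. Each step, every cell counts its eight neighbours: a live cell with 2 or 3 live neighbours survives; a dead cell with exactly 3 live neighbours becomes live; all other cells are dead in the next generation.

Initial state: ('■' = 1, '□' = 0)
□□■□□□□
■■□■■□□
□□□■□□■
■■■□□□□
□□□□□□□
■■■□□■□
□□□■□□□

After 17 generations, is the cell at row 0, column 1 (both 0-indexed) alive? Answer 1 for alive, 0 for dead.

[0] □□■□□□□
■■□■■□□
□□□■□□■
■■■□□□□
□□□□□□□
■■■□□■□
□□□■□□□
[1] □■■□■□□
■■□■■□□
□□□■■□■
■■■□□□□
□□□□□□■
□■■□□□□
□□□■□□□
[2] ■■□□■□□
■■□□□□□
□□□□■■■
■■■■□■■
□□□□□□□
□□■□□□□
□□□■□□□
[3] ■■■□□□□
□■□□■□□
□□□■■□□
■■■■□□□
■□□■□□■
□□□□□□□
□■■■□□□
[4] ■□□□□□□
■■□□■□□
■□□□■□□
■■□□□□■
■□□■□□■
■■□■□□□
■□□■□□□
[5] ■□□□□□■
■■□□□□■
□□□□□■□
□■□□□■□
□□□□□□□
□■□■■□□
■□■□□□■
[6] □□□□□■□
□■□□□■□
□■□□□■□
□□□□□□□
□□■□■□□
■■■■□□□
□□■■□■■
[7] □□■□□■□
□□□□■■■
□□□□□□□
□□□□□□□
□□■□□□□
■□□□□■■
■□□■□■■
[8] ■□□■□□□
□□□□■■■
□□□□□■□
□□□□□□□
□□□□□□■
■■□□■■□
■■□□□□□
[9] ■■□□■■□
□□□□■■■
□□□□■■■
□□□□□□□
■□□□□■■
□■□□□■□
□□■□■□□
[10] ■■□□□□□
□□□■□□□
□□□□■□■
■□□□■□□
■□□□□■■
■■□□■■□
■□■■■□■
[11] ■■□□■□■
■□□□□□□
□□□■■■□
■□□□■□□
□□□□□□□
□□■□□□□
□□■■■□□
[12] ■■■□■■■
■■□■□□□
□□□■■■■
□□□■■■□
□□□□□□□
□□■□□□□
■□■□■■□
[13] □□□□□□□
□□□□□□□
■□□□□□■
□□□■□□■
□□□■■□□
□■□■□□□
■□■□■□□
[14] □□□□□□□
□□□□□□□
■□□□□□■
■□□■■■■
□□□■■□□
□■□□□□□
□■■■□□□
[15] □□■□□□□
□□□□□□□
■□□□■□□
■□□■□□□
■□■■□□■
□■□□■□□
□■■□□□□
[16] □■■□□□□
□□□□□□□
□□□□□□□
■□■■■□□
■□■■■□■
□□□□□□□
□■■■□□□
[17] □■□■□□□
□□□□□□□
□□□■□□□
■□■□■■■
■□■□■■■
■□□□■□□
□■□■□□□

1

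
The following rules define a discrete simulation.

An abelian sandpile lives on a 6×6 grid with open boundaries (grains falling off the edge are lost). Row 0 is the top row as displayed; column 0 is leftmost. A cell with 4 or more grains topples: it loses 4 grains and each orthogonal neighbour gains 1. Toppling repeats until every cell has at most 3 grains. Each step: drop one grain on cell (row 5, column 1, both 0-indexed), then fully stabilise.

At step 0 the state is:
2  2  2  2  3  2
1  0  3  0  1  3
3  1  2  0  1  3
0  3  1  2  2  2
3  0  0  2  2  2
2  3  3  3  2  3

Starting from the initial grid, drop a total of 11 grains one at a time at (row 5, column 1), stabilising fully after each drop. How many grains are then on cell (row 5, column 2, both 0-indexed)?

0

k=0  2  2  2  2  3  2
1  0  3  0  1  3
3  1  2  0  1  3
0  3  1  2  2  2
3  0  0  2  2  2
2  3  3  3  2  3
k=1  2  2  2  2  3  2
1  0  3  0  1  3
3  1  2  0  1  3
0  3  1  2  2  2
3  1  1  3  2  2
3  1  1  0  3  3
k=2  2  2  2  2  3  2
1  0  3  0  1  3
3  1  2  0  1  3
0  3  1  2  2  2
3  1  1  3  2  2
3  2  1  0  3  3
k=3  2  2  2  2  3  2
1  0  3  0  1  3
3  1  2  0  1  3
0  3  1  2  2  2
3  1  1  3  2  2
3  3  1  0  3  3
k=4  2  2  2  2  3  2
1  0  3  0  1  3
3  1  2  0  1  3
1  3  1  2  2  2
0  3  1  3  2  2
1  1  2  0  3  3
k=5  2  2  2  2  3  2
1  0  3  0  1  3
3  1  2  0  1  3
1  3  1  2  2  2
0  3  1  3  2  2
1  2  2  0  3  3
k=6  2  2  2  2  3  2
1  0  3  0  1  3
3  1  2  0  1  3
1  3  1  2  2  2
0  3  1  3  2  2
1  3  2  0  3  3
k=7  2  2  2  2  3  2
1  0  3  0  1  3
3  2  2  0  1  3
2  0  2  2  2  2
1  1  2  3  2  2
2  1  3  0  3  3
k=8  2  2  2  2  3  2
1  0  3  0  1  3
3  2  2  0  1  3
2  0  2  2  2  2
1  1  2  3  2  2
2  2  3  0  3  3
k=9  2  2  2  2  3  2
1  0  3  0  1  3
3  2  2  0  1  3
2  0  2  2  2  2
1  1  2  3  2  2
2  3  3  0  3  3
k=10  2  2  2  2  3  2
1  0  3  0  1  3
3  2  2  0  1  3
2  0  2  2  2  2
1  2  3  3  2  2
3  1  0  1  3  3
k=11  2  2  2  2  3  2
1  0  3  0  1  3
3  2  2  0  1  3
2  0  2  2  2  2
1  2  3  3  2  2
3  2  0  1  3  3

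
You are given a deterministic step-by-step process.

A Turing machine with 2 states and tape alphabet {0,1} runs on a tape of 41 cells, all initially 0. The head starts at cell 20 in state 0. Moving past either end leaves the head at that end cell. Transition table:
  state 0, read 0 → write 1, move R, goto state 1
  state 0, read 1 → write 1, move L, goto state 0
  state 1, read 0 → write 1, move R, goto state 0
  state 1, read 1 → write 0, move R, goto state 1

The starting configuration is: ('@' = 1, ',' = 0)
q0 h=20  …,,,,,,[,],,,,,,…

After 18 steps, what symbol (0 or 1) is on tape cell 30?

1

[0] q0 h=20  …,,,,,,[,],,,,,,…
[1] q1 h=21  …,,,,,@[,],,,,,,…
[2] q0 h=22  …,,,,@@[,],,,,,,…
[3] q1 h=23  …,,,@@@[,],,,,,,…
[4] q0 h=24  …,,@@@@[,],,,,,,…
[5] q1 h=25  …,@@@@@[,],,,,,,…
[6] q0 h=26  …@@@@@@[,],,,,,,…
[7] q1 h=27  …@@@@@@[,],,,,,,…
[8] q0 h=28  …@@@@@@[,],,,,,,…
[9] q1 h=29  …@@@@@@[,],,,,,,…
[10] q0 h=30  …@@@@@@[,],,,,,,…
[11] q1 h=31  …@@@@@@[,],,,,,,…
[12] q0 h=32  …@@@@@@[,],,,,,,…
[13] q1 h=33  …@@@@@@[,],,,,,,…
[14] q0 h=34  …@@@@@@[,],,,,,,|
[15] q1 h=35  …@@@@@@[,],,,,,|
[16] q0 h=36  …@@@@@@[,],,,,|
[17] q1 h=37  …@@@@@@[,],,,|
[18] q0 h=38  …@@@@@@[,],,|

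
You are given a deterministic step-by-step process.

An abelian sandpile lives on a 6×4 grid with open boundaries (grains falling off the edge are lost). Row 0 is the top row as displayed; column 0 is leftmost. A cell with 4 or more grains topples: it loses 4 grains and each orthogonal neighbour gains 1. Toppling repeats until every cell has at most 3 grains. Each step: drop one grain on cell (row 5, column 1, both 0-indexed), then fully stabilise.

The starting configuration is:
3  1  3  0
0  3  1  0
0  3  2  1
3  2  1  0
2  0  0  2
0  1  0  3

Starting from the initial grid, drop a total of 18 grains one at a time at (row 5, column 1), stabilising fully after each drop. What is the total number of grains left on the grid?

step 0: 3  1  3  0
0  3  1  0
0  3  2  1
3  2  1  0
2  0  0  2
0  1  0  3
step 1: 3  1  3  0
0  3  1  0
0  3  2  1
3  2  1  0
2  0  0  2
0  2  0  3
step 2: 3  1  3  0
0  3  1  0
0  3  2  1
3  2  1  0
2  0  0  2
0  3  0  3
step 3: 3  1  3  0
0  3  1  0
0  3  2  1
3  2  1  0
2  1  0  2
1  0  1  3
step 4: 3  1  3  0
0  3  1  0
0  3  2  1
3  2  1  0
2  1  0  2
1  1  1  3
step 5: 3  1  3  0
0  3  1  0
0  3  2  1
3  2  1  0
2  1  0  2
1  2  1  3
step 6: 3  1  3  0
0  3  1  0
0  3  2  1
3  2  1  0
2  1  0  2
1  3  1  3
step 7: 3  1  3  0
0  3  1  0
0  3  2  1
3  2  1  0
2  2  0  2
2  0  2  3
step 8: 3  1  3  0
0  3  1  0
0  3  2  1
3  2  1  0
2  2  0  2
2  1  2  3
step 9: 3  1  3  0
0  3  1  0
0  3  2  1
3  2  1  0
2  2  0  2
2  2  2  3
step 10: 3  1  3  0
0  3  1  0
0  3  2  1
3  2  1  0
2  2  0  2
2  3  2  3
step 11: 3  1  3  0
0  3  1  0
0  3  2  1
3  2  1  0
2  3  0  2
3  0  3  3
step 12: 3  1  3  0
0  3  1  0
0  3  2  1
3  2  1  0
2  3  0  2
3  1  3  3
step 13: 3  1  3  0
0  3  1  0
0  3  2  1
3  2  1  0
2  3  0  2
3  2  3  3
step 14: 3  1  3  0
0  3  1  0
0  3  2  1
3  2  1  0
2  3  0  2
3  3  3  3
step 15: 3  2  3  0
1  0  2  0
2  1  3  1
1  1  2  0
1  2  2  3
1  3  1  0
step 16: 3  2  3  0
1  0  2  0
2  1  3  1
1  1  2  0
1  3  2  3
2  0  2  0
step 17: 3  2  3  0
1  0  2  0
2  1  3  1
1  1  2  0
1  3  2  3
2  1  2  0
step 18: 3  2  3  0
1  0  2  0
2  1  3  1
1  1  2  0
1  3  2  3
2  2  2  0

37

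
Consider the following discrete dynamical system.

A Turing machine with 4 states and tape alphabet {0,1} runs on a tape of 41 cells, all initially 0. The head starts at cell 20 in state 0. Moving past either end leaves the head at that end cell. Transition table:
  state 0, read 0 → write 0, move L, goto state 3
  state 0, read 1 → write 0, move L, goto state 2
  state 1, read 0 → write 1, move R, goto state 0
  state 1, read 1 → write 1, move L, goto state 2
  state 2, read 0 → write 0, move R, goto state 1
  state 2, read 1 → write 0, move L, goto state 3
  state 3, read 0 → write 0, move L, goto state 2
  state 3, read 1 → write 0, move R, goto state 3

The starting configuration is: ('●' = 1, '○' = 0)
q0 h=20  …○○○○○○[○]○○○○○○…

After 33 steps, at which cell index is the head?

25

t=0: q0 h=20  …○○○○○○[○]○○○○○○…
t=1: q3 h=19  …○○○○○○[○]○○○○○○…
t=2: q2 h=18  …○○○○○○[○]○○○○○○…
t=3: q1 h=19  …○○○○○○[○]○○○○○○…
t=4: q0 h=20  …○○○○○●[○]○○○○○○…
t=5: q3 h=19  …○○○○○○[●]○○○○○○…
t=6: q3 h=20  …○○○○○○[○]○○○○○○…
t=7: q2 h=19  …○○○○○○[○]○○○○○○…
t=8: q1 h=20  …○○○○○○[○]○○○○○○…
t=9: q0 h=21  …○○○○○●[○]○○○○○○…
t=10: q3 h=20  …○○○○○○[●]○○○○○○…
t=11: q3 h=21  …○○○○○○[○]○○○○○○…
t=12: q2 h=20  …○○○○○○[○]○○○○○○…
t=13: q1 h=21  …○○○○○○[○]○○○○○○…
t=14: q0 h=22  …○○○○○●[○]○○○○○○…
t=15: q3 h=21  …○○○○○○[●]○○○○○○…
t=16: q3 h=22  …○○○○○○[○]○○○○○○…
t=17: q2 h=21  …○○○○○○[○]○○○○○○…
t=18: q1 h=22  …○○○○○○[○]○○○○○○…
t=19: q0 h=23  …○○○○○●[○]○○○○○○…
t=20: q3 h=22  …○○○○○○[●]○○○○○○…
t=21: q3 h=23  …○○○○○○[○]○○○○○○…
t=22: q2 h=22  …○○○○○○[○]○○○○○○…
t=23: q1 h=23  …○○○○○○[○]○○○○○○…
t=24: q0 h=24  …○○○○○●[○]○○○○○○…
t=25: q3 h=23  …○○○○○○[●]○○○○○○…
t=26: q3 h=24  …○○○○○○[○]○○○○○○…
t=27: q2 h=23  …○○○○○○[○]○○○○○○…
t=28: q1 h=24  …○○○○○○[○]○○○○○○…
t=29: q0 h=25  …○○○○○●[○]○○○○○○…
t=30: q3 h=24  …○○○○○○[●]○○○○○○…
t=31: q3 h=25  …○○○○○○[○]○○○○○○…
t=32: q2 h=24  …○○○○○○[○]○○○○○○…
t=33: q1 h=25  …○○○○○○[○]○○○○○○…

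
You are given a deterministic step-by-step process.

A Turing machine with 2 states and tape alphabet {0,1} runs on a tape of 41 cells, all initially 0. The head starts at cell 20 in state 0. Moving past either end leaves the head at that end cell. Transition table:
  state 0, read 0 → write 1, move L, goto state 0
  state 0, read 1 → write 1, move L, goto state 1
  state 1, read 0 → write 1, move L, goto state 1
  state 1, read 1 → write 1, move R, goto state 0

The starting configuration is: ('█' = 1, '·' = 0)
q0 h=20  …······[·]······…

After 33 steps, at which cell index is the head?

[0] q0 h=20  …······[·]······…
[1] q0 h=19  …······[·]█·····…
[2] q0 h=18  …······[·]██····…
[3] q0 h=17  …······[·]███···…
[4] q0 h=16  …······[·]████··…
[5] q0 h=15  …······[·]█████·…
[6] q0 h=14  …······[·]██████…
[7] q0 h=13  …······[·]██████…
[8] q0 h=12  …······[·]██████…
[9] q0 h=11  …······[·]██████…
[10] q0 h=10  …······[·]██████…
[11] q0 h= 9  …······[·]██████…
[12] q0 h= 8  …······[·]██████…
[13] q0 h= 7  …······[·]██████…
[14] q0 h= 6  |······[·]██████…
[15] q0 h= 5  |·····[·]██████…
[16] q0 h= 4  |····[·]██████…
[17] q0 h= 3  |···[·]██████…
[18] q0 h= 2  |··[·]██████…
[19] q0 h= 1  |·[·]██████…
[20] q0 h= 0  |[·]██████…
[21] q0 h= 0  |[█]██████…
[22] q1 h= 0  |[█]██████…
[23] q0 h= 1  |█[█]██████…
[24] q1 h= 0  |[█]██████…
[25] q0 h= 1  |█[█]██████…
[26] q1 h= 0  |[█]██████…
[27] q0 h= 1  |█[█]██████…
[28] q1 h= 0  |[█]██████…
[29] q0 h= 1  |█[█]██████…
[30] q1 h= 0  |[█]██████…
[31] q0 h= 1  |█[█]██████…
[32] q1 h= 0  |[█]██████…
[33] q0 h= 1  |█[█]██████…

1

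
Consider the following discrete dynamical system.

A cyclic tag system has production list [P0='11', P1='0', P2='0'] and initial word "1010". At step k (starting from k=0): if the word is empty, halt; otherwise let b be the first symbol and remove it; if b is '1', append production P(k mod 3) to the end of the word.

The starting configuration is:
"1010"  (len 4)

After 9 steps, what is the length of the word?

0) "1010"  (len 4)
1) "01011"  (len 5)
2) "1011"  (len 4)
3) "0110"  (len 4)
4) "110"  (len 3)
5) "100"  (len 3)
6) "000"  (len 3)
7) "00"  (len 2)
8) "0"  (len 1)
9) (halted — word empty)

0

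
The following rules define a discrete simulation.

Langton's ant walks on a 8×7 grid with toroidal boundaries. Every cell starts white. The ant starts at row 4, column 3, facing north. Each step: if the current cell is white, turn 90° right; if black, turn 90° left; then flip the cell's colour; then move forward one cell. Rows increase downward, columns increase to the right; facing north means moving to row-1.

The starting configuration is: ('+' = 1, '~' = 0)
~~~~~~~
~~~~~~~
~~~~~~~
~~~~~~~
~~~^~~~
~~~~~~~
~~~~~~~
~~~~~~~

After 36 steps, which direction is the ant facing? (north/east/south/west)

0) ~~~~~~~
~~~~~~~
~~~~~~~
~~~~~~~
~~~^~~~
~~~~~~~
~~~~~~~
~~~~~~~
1) ~~~~~~~
~~~~~~~
~~~~~~~
~~~~~~~
~~~+>~~
~~~~~~~
~~~~~~~
~~~~~~~
2) ~~~~~~~
~~~~~~~
~~~~~~~
~~~~~~~
~~~++~~
~~~~v~~
~~~~~~~
~~~~~~~
3) ~~~~~~~
~~~~~~~
~~~~~~~
~~~~~~~
~~~++~~
~~~<+~~
~~~~~~~
~~~~~~~
4) ~~~~~~~
~~~~~~~
~~~~~~~
~~~~~~~
~~~^+~~
~~~++~~
~~~~~~~
~~~~~~~
5) ~~~~~~~
~~~~~~~
~~~~~~~
~~~~~~~
~~<~+~~
~~~++~~
~~~~~~~
~~~~~~~
6) ~~~~~~~
~~~~~~~
~~~~~~~
~~^~~~~
~~+~+~~
~~~++~~
~~~~~~~
~~~~~~~
7) ~~~~~~~
~~~~~~~
~~~~~~~
~~+>~~~
~~+~+~~
~~~++~~
~~~~~~~
~~~~~~~
8) ~~~~~~~
~~~~~~~
~~~~~~~
~~++~~~
~~+v+~~
~~~++~~
~~~~~~~
~~~~~~~
9) ~~~~~~~
~~~~~~~
~~~~~~~
~~++~~~
~~<++~~
~~~++~~
~~~~~~~
~~~~~~~
10) ~~~~~~~
~~~~~~~
~~~~~~~
~~++~~~
~~~++~~
~~v++~~
~~~~~~~
~~~~~~~
11) ~~~~~~~
~~~~~~~
~~~~~~~
~~++~~~
~~~++~~
~<+++~~
~~~~~~~
~~~~~~~
12) ~~~~~~~
~~~~~~~
~~~~~~~
~~++~~~
~^~++~~
~++++~~
~~~~~~~
~~~~~~~
13) ~~~~~~~
~~~~~~~
~~~~~~~
~~++~~~
~+>++~~
~++++~~
~~~~~~~
~~~~~~~
14) ~~~~~~~
~~~~~~~
~~~~~~~
~~++~~~
~++++~~
~+v++~~
~~~~~~~
~~~~~~~
15) ~~~~~~~
~~~~~~~
~~~~~~~
~~++~~~
~++++~~
~+~>+~~
~~~~~~~
~~~~~~~
16) ~~~~~~~
~~~~~~~
~~~~~~~
~~++~~~
~++^+~~
~+~~+~~
~~~~~~~
~~~~~~~
17) ~~~~~~~
~~~~~~~
~~~~~~~
~~++~~~
~+<~+~~
~+~~+~~
~~~~~~~
~~~~~~~
18) ~~~~~~~
~~~~~~~
~~~~~~~
~~++~~~
~+~~+~~
~+v~+~~
~~~~~~~
~~~~~~~
19) ~~~~~~~
~~~~~~~
~~~~~~~
~~++~~~
~+~~+~~
~<+~+~~
~~~~~~~
~~~~~~~
20) ~~~~~~~
~~~~~~~
~~~~~~~
~~++~~~
~+~~+~~
~~+~+~~
~v~~~~~
~~~~~~~
21) ~~~~~~~
~~~~~~~
~~~~~~~
~~++~~~
~+~~+~~
~~+~+~~
<+~~~~~
~~~~~~~
22) ~~~~~~~
~~~~~~~
~~~~~~~
~~++~~~
~+~~+~~
^~+~+~~
++~~~~~
~~~~~~~
23) ~~~~~~~
~~~~~~~
~~~~~~~
~~++~~~
~+~~+~~
+>+~+~~
++~~~~~
~~~~~~~
24) ~~~~~~~
~~~~~~~
~~~~~~~
~~++~~~
~+~~+~~
+++~+~~
+v~~~~~
~~~~~~~
25) ~~~~~~~
~~~~~~~
~~~~~~~
~~++~~~
~+~~+~~
+++~+~~
+~>~~~~
~~~~~~~
26) ~~~~~~~
~~~~~~~
~~~~~~~
~~++~~~
~+~~+~~
+++~+~~
+~+~~~~
~~v~~~~
27) ~~~~~~~
~~~~~~~
~~~~~~~
~~++~~~
~+~~+~~
+++~+~~
+~+~~~~
~<+~~~~
28) ~~~~~~~
~~~~~~~
~~~~~~~
~~++~~~
~+~~+~~
+++~+~~
+^+~~~~
~++~~~~
29) ~~~~~~~
~~~~~~~
~~~~~~~
~~++~~~
~+~~+~~
+++~+~~
++>~~~~
~++~~~~
30) ~~~~~~~
~~~~~~~
~~~~~~~
~~++~~~
~+~~+~~
++^~+~~
++~~~~~
~++~~~~
31) ~~~~~~~
~~~~~~~
~~~~~~~
~~++~~~
~+~~+~~
+<~~+~~
++~~~~~
~++~~~~
32) ~~~~~~~
~~~~~~~
~~~~~~~
~~++~~~
~+~~+~~
+~~~+~~
+v~~~~~
~++~~~~
33) ~~~~~~~
~~~~~~~
~~~~~~~
~~++~~~
~+~~+~~
+~~~+~~
+~>~~~~
~++~~~~
34) ~~~~~~~
~~~~~~~
~~~~~~~
~~++~~~
~+~~+~~
+~~~+~~
+~+~~~~
~+v~~~~
35) ~~~~~~~
~~~~~~~
~~~~~~~
~~++~~~
~+~~+~~
+~~~+~~
+~+~~~~
~+~>~~~
36) ~~~v~~~
~~~~~~~
~~~~~~~
~~++~~~
~+~~+~~
+~~~+~~
+~+~~~~
~+~+~~~

south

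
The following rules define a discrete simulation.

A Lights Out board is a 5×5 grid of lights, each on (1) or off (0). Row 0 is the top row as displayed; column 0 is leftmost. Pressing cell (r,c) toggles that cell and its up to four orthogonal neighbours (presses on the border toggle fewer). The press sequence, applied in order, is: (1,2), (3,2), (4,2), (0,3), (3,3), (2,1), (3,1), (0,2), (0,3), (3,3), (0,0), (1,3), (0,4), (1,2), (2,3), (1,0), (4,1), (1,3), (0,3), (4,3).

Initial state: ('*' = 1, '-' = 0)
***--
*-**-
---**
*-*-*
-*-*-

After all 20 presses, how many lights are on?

t=0: ***--
*-**-
---**
*-*-*
-*-*-
t=1: **---
**---
--***
*-*-*
-*-*-
t=2: **---
**---
---**
**-**
-***-
t=3: **---
**---
---**
*****
-----
t=4: *****
**-*-
---**
*****
-----
t=5: *****
**-*-
----*
**---
---*-
t=6: *****
*--*-
***-*
*----
---*-
t=7: *****
*--*-
*-*-*
-**--
-*-*-
t=8: *---*
*-**-
*-*-*
-**--
-*-*-
t=9: *-**-
*-*--
*-*-*
-**--
-*-*-
t=10: *-**-
*-*--
*-***
-*-**
-*---
t=11: -***-
--*--
*-***
-*-**
-*---
t=12: -**--
---**
*-*-*
-*-**
-*---
t=13: -****
---*-
*-*-*
-*-**
-*---
t=14: -*-**
-**--
*---*
-*-**
-*---
t=15: -*-**
-***-
*-**-
-*--*
-*---
t=16: **-**
*-**-
--**-
-*--*
-*---
t=17: **-**
*-**-
--**-
----*
*-*--
t=18: **--*
*---*
--*--
----*
*-*--
t=19: ****-
*--**
--*--
----*
*-*--
t=20: ****-
*--**
--*--
---**
*--**

13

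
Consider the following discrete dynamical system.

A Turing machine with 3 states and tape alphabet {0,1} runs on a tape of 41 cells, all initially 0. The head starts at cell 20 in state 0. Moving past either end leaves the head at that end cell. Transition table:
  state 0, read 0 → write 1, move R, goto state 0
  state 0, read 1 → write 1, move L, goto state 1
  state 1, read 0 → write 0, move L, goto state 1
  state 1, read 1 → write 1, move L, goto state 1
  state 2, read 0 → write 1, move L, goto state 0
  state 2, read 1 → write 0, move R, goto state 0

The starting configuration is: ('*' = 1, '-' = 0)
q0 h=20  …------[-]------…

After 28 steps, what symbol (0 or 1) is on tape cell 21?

[0] q0 h=20  …------[-]------…
[1] q0 h=21  …-----*[-]------…
[2] q0 h=22  …----**[-]------…
[3] q0 h=23  …---***[-]------…
[4] q0 h=24  …--****[-]------…
[5] q0 h=25  …-*****[-]------…
[6] q0 h=26  …******[-]------…
[7] q0 h=27  …******[-]------…
[8] q0 h=28  …******[-]------…
[9] q0 h=29  …******[-]------…
[10] q0 h=30  …******[-]------…
[11] q0 h=31  …******[-]------…
[12] q0 h=32  …******[-]------…
[13] q0 h=33  …******[-]------…
[14] q0 h=34  …******[-]------|
[15] q0 h=35  …******[-]-----|
[16] q0 h=36  …******[-]----|
[17] q0 h=37  …******[-]---|
[18] q0 h=38  …******[-]--|
[19] q0 h=39  …******[-]-|
[20] q0 h=40  …******[-]|
[21] q0 h=40  …******[*]|
[22] q1 h=39  …******[*]*|
[23] q1 h=38  …******[*]**|
[24] q1 h=37  …******[*]***|
[25] q1 h=36  …******[*]****|
[26] q1 h=35  …******[*]*****|
[27] q1 h=34  …******[*]******|
[28] q1 h=33  …******[*]******…

1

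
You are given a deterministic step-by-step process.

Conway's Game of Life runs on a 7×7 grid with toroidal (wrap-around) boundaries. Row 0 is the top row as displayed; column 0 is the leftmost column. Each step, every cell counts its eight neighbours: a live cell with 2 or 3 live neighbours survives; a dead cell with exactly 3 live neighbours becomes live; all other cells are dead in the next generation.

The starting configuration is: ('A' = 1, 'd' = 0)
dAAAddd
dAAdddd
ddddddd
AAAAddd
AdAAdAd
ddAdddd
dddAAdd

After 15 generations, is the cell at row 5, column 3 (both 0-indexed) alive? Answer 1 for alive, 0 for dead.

1

k=0  dAAAddd
dAAdddd
ddddddd
AAAAddd
AdAAdAd
ddAdddd
dddAAdd
k=1  dAddAdd
dAdAddd
AddAddd
AddAAdA
AdddAdA
dAAdddd
dAddAdd
k=2  AAdAAdd
AAdAAdd
AAdAddA
dAdAAdd
ddAdAdA
dAAAdAd
AAdAddd
k=3  ddddddA
dddddAd
dddddAA
dAddAdA
Adddddd
dddddAA
ddddddA
k=4  dddddAA
dddddAd
AdddAdA
ddddddA
Adddddd
AddddAA
AdddddA
k=5  AddddAd
AdddAdd
AdddddA
dddddAA
AddddAd
dAdddAd
ddddddd
k=6  ddddddA
AAdddAd
Adddddd
dddddAd
AdddAAd
ddddddA
ddddddA
k=7  dddddAA
AAddddd
AAddddd
ddddAAd
ddddAAd
AdddddA
AddddAA
k=8  dAdddAd
dAddddd
AAddddA
ddddAAA
ddddAdd
AdddAdd
ddddddd
k=9  ddddddd
dAAdddA
dAddddA
ddddAdA
dddAAdA
ddddddd
ddddddd
k=10  ddddddd
dAAdddd
dAAdddA
dddAAdA
dddAAdd
ddddddd
ddddddd
k=11  ddddddd
AAAdddd
dAdddAd
AdddAdd
dddAAAd
ddddddd
ddddddd
k=12  dAddddd
AAAdddd
ddAdddA
dddAddA
dddAAAd
ddddAdd
ddddddd
k=13  AAAdddd
AdAdddd
ddAAddA
ddAAddA
dddAdAd
dddAAAd
ddddddd
k=14  AdAdddd
AdddddA
AdddddA
dddddAA
dddddAA
dddAdAd
dAAAAdd
k=15  AdAdddA
ddddddd
ddddddd
ddddddd
ddddddd
dddAdAA
dAddAdd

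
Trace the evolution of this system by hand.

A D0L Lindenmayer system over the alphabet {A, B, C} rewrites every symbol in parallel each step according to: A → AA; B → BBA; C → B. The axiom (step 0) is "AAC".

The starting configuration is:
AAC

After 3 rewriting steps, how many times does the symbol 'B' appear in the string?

4

k=0  AAC
k=1  AAAAB
k=2  AAAAAAAABBA
k=3  AAAAAAAAAAAAAAAABBABBAAA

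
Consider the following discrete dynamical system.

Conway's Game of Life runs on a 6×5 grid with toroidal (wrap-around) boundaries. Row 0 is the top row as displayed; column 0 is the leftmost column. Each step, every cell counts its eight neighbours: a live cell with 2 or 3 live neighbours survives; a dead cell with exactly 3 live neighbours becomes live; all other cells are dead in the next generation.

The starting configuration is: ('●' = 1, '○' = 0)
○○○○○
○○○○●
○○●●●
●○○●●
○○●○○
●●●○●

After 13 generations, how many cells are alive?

8

[0] ○○○○○
○○○○●
○○●●●
●○○●●
○○●○○
●●●○●
[1] ○●○●●
○○○○●
○○●○○
●●○○○
○○●○○
●●●●○
[2] ○●○○○
●○●○●
●●○○○
○●●○○
○○○●●
●○○○○
[3] ○●○○●
○○●○●
○○○●●
○●●●●
●●●●●
●○○○●
[4] ○●○○●
○○●○●
○●○○○
○○○○○
○○○○○
○○○○○
[5] ●○○●○
○●●●○
○○○○○
○○○○○
○○○○○
○○○○○
[6] ○●○●●
○●●●●
○○●○○
○○○○○
○○○○○
○○○○○
[7] ○●○○●
○●○○●
○●●○○
○○○○○
○○○○○
○○○○○
[8] ○○○○○
○●○●○
●●●○○
○○○○○
○○○○○
○○○○○
[9] ○○○○○
●●○○○
●●●○○
○●○○○
○○○○○
○○○○○
[10] ○○○○○
●○●○○
○○●○○
●●●○○
○○○○○
○○○○○
[11] ○○○○○
○●○○○
●○●●○
○●●○○
○●○○○
○○○○○
[12] ○○○○○
○●●○○
●○○●○
●○○●○
○●●○○
○○○○○
[13] ○○○○○
○●●○○
●○○●○
●○○●○
○●●○○
○○○○○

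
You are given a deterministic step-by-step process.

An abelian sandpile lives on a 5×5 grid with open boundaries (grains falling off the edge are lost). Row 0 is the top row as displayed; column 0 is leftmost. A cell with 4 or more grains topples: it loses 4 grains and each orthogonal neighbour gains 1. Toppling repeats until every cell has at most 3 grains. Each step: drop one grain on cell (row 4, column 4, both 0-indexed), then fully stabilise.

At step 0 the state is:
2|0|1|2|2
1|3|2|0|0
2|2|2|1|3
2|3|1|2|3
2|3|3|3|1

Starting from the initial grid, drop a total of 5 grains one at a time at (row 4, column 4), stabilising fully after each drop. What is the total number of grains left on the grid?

step 0: 2|0|1|2|2
1|3|2|0|0
2|2|2|1|3
2|3|1|2|3
2|3|3|3|1
step 1: 2|0|1|2|2
1|3|2|0|0
2|2|2|1|3
2|3|1|2|3
2|3|3|3|2
step 2: 2|0|1|2|2
1|3|2|0|0
2|2|2|1|3
2|3|1|2|3
2|3|3|3|3
step 3: 2|0|1|2|2
1|3|2|0|1
2|3|3|3|0
3|1|0|1|2
3|1|2|2|2
step 4: 2|0|1|2|2
1|3|2|0|1
2|3|3|3|0
3|1|0|1|2
3|1|2|2|3
step 5: 2|0|1|2|2
1|3|2|0|1
2|3|3|3|0
3|1|0|1|3
3|1|2|3|0

42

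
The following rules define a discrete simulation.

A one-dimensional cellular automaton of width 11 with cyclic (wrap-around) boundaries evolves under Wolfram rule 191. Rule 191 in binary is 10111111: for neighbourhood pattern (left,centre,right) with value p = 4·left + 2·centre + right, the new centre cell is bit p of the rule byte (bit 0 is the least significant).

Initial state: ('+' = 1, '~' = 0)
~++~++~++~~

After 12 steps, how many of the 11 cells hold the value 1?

8

step 0: ~++~++~++~~
step 1: ++~++~++~++
step 2: +~++~++~+++
step 3: ~++~++~++++
step 4: ++~++~++++~
step 5: +~++~++++~+
step 6: ~++~++++~++
step 7: ++~++++~++~
step 8: +~++++~++~+
step 9: ~++++~++~++
step 10: ++++~++~++~
step 11: +++~++~++~+
step 12: ++~++~++~++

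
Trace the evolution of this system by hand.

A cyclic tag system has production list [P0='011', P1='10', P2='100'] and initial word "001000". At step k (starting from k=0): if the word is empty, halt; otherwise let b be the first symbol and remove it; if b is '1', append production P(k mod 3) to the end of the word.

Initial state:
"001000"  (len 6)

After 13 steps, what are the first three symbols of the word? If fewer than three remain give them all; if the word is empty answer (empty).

k=0  "001000"  (len 6)
k=1  "01000"  (len 5)
k=2  "1000"  (len 4)
k=3  "000100"  (len 6)
k=4  "00100"  (len 5)
k=5  "0100"  (len 4)
k=6  "100"  (len 3)
k=7  "00011"  (len 5)
k=8  "0011"  (len 4)
k=9  "011"  (len 3)
k=10  "11"  (len 2)
k=11  "110"  (len 3)
k=12  "10100"  (len 5)
k=13  "0100011"  (len 7)

010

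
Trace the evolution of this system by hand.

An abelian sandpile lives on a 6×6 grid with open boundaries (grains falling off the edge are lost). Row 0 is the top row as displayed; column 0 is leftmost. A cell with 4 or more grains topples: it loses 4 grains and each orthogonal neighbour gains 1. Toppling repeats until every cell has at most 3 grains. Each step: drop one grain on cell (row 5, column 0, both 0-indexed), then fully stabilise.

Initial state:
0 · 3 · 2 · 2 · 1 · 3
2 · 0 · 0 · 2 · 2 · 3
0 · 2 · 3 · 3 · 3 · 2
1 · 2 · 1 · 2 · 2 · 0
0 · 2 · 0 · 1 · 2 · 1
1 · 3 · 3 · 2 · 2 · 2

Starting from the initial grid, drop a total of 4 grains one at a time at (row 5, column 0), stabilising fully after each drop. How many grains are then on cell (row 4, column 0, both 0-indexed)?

k=0  0 · 3 · 2 · 2 · 1 · 3
2 · 0 · 0 · 2 · 2 · 3
0 · 2 · 3 · 3 · 3 · 2
1 · 2 · 1 · 2 · 2 · 0
0 · 2 · 0 · 1 · 2 · 1
1 · 3 · 3 · 2 · 2 · 2
k=1  0 · 3 · 2 · 2 · 1 · 3
2 · 0 · 0 · 2 · 2 · 3
0 · 2 · 3 · 3 · 3 · 2
1 · 2 · 1 · 2 · 2 · 0
0 · 2 · 0 · 1 · 2 · 1
2 · 3 · 3 · 2 · 2 · 2
k=2  0 · 3 · 2 · 2 · 1 · 3
2 · 0 · 0 · 2 · 2 · 3
0 · 2 · 3 · 3 · 3 · 2
1 · 2 · 1 · 2 · 2 · 0
0 · 2 · 0 · 1 · 2 · 1
3 · 3 · 3 · 2 · 2 · 2
k=3  0 · 3 · 2 · 2 · 1 · 3
2 · 0 · 0 · 2 · 2 · 3
0 · 2 · 3 · 3 · 3 · 2
1 · 2 · 1 · 2 · 2 · 0
1 · 3 · 1 · 1 · 2 · 1
1 · 1 · 0 · 3 · 2 · 2
k=4  0 · 3 · 2 · 2 · 1 · 3
2 · 0 · 0 · 2 · 2 · 3
0 · 2 · 3 · 3 · 3 · 2
1 · 2 · 1 · 2 · 2 · 0
1 · 3 · 1 · 1 · 2 · 1
2 · 1 · 0 · 3 · 2 · 2

1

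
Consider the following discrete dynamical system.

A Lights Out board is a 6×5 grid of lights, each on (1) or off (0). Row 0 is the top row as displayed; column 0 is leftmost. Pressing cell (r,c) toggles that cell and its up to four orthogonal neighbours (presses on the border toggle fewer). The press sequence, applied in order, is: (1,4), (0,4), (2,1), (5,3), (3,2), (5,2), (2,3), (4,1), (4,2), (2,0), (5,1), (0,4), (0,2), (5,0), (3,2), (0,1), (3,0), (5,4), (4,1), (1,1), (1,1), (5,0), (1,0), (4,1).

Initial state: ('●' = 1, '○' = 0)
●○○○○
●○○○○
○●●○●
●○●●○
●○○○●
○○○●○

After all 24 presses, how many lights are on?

gen 0: ●○○○○
●○○○○
○●●○●
●○●●○
●○○○●
○○○●○
gen 1: ●○○○●
●○○●●
○●●○○
●○●●○
●○○○●
○○○●○
gen 2: ●○○●○
●○○●○
○●●○○
●○●●○
●○○○●
○○○●○
gen 3: ●○○●○
●●○●○
●○○○○
●●●●○
●○○○●
○○○●○
gen 4: ●○○●○
●●○●○
●○○○○
●●●●○
●○○●●
○○●○●
gen 5: ●○○●○
●●○●○
●○●○○
●○○○○
●○●●●
○○●○●
gen 6: ●○○●○
●●○●○
●○●○○
●○○○○
●○○●●
○●○●●
gen 7: ●○○●○
●●○○○
●○○●●
●○○●○
●○○●●
○●○●●
gen 8: ●○○●○
●●○○○
●○○●●
●●○●○
○●●●●
○○○●●
gen 9: ●○○●○
●●○○○
●○○●●
●●●●○
○○○○●
○○●●●
gen 10: ●○○●○
○●○○○
○●○●●
○●●●○
○○○○●
○○●●●
gen 11: ●○○●○
○●○○○
○●○●●
○●●●○
○●○○●
●●○●●
gen 12: ●○○○●
○●○○●
○●○●●
○●●●○
○●○○●
●●○●●
gen 13: ●●●●●
○●●○●
○●○●●
○●●●○
○●○○●
●●○●●
gen 14: ●●●●●
○●●○●
○●○●●
○●●●○
●●○○●
○○○●●
gen 15: ●●●●●
○●●○●
○●●●●
○○○○○
●●●○●
○○○●●
gen 16: ○○○●●
○○●○●
○●●●●
○○○○○
●●●○●
○○○●●
gen 17: ○○○●●
○○●○●
●●●●●
●●○○○
○●●○●
○○○●●
gen 18: ○○○●●
○○●○●
●●●●●
●●○○○
○●●○○
○○○○○
gen 19: ○○○●●
○○●○●
●●●●●
●○○○○
●○○○○
○●○○○
gen 20: ○●○●●
●●○○●
●○●●●
●○○○○
●○○○○
○●○○○
gen 21: ○○○●●
○○●○●
●●●●●
●○○○○
●○○○○
○●○○○
gen 22: ○○○●●
○○●○●
●●●●●
●○○○○
○○○○○
●○○○○
gen 23: ●○○●●
●●●○●
○●●●●
●○○○○
○○○○○
●○○○○
gen 24: ●○○●●
●●●○●
○●●●●
●●○○○
●●●○○
●●○○○

18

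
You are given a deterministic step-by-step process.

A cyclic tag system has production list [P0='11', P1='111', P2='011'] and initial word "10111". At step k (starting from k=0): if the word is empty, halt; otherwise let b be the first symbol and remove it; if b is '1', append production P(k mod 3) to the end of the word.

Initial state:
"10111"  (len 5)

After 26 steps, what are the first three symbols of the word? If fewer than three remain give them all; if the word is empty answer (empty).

step 0: "10111"  (len 5)
step 1: "011111"  (len 6)
step 2: "11111"  (len 5)
step 3: "1111011"  (len 7)
step 4: "11101111"  (len 8)
step 5: "1101111111"  (len 10)
step 6: "101111111011"  (len 12)
step 7: "0111111101111"  (len 13)
step 8: "111111101111"  (len 12)
step 9: "11111101111011"  (len 14)
step 10: "111110111101111"  (len 15)
step 11: "11110111101111111"  (len 17)
step 12: "1110111101111111011"  (len 19)
step 13: "11011110111111101111"  (len 20)
step 14: "1011110111111101111111"  (len 22)
step 15: "011110111111101111111011"  (len 24)
step 16: "11110111111101111111011"  (len 23)
step 17: "1110111111101111111011111"  (len 25)
step 18: "110111111101111111011111011"  (len 27)
step 19: "1011111110111111101111101111"  (len 28)
step 20: "011111110111111101111101111111"  (len 30)
step 21: "11111110111111101111101111111"  (len 29)
step 22: "111111011111110111110111111111"  (len 30)
step 23: "11111011111110111110111111111111"  (len 32)
step 24: "1111011111110111110111111111111011"  (len 34)
step 25: "11101111111011111011111111111101111"  (len 35)
step 26: "1101111111011111011111111111101111111"  (len 37)

110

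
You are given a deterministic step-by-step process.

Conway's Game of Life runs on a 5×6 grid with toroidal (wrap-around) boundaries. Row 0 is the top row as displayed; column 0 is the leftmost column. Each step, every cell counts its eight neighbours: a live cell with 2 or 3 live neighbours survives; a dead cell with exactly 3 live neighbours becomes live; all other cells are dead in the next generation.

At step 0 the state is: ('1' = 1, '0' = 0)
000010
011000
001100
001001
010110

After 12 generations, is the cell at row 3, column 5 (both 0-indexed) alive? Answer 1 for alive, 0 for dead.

step 0: 000010
011000
001100
001001
010110
step 1: 010010
011000
000100
010000
001111
step 2: 110011
011100
010000
000000
111111
step 3: 000000
000111
010000
000111
001100
step 4: 001000
000010
101000
000110
001100
step 5: 001000
010100
000011
010010
001010
step 6: 011000
001110
101111
000010
011000
step 7: 000000
100000
011000
100010
011100
step 8: 011000
010000
110001
100000
011100
step 9: 100100
000000
010001
000001
100100
step 10: 000000
100000
100000
000011
100011
step 11: 100000
000000
100000
000010
100010
step 12: 000001
000000
000000
000000
000000

0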